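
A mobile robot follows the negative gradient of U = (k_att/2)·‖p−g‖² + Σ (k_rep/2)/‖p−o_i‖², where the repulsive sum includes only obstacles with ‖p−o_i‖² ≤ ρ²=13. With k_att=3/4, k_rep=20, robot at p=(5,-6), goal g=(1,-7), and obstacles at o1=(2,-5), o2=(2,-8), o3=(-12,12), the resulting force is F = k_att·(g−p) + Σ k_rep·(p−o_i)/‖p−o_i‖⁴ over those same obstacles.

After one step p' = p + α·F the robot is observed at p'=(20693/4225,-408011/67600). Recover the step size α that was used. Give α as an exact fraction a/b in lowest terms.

F_att = 3/4·(g−p) = 3/4·(-4,-1) = (-3.0000,-0.7500)
o1: d²=10 ≤ ρ²=13; F_rep = 20·(3,-1)/10² = (0.6000,-0.2000)
o2: d²=13 ≤ ρ²=13; F_rep = 20·(3,2)/13² = (0.3550,0.2367)
o3: d²=613 > ρ²=13 → inactive
F = F_att + ΣF_rep = (-2.0450,-0.7133)
Δp = p'−p = (-0.1022,-0.0357); α = Δx/Fx = (-432/4225) / (-1728/845) = 1/20
check: Δy/Fy = (-2411/67600) / (-2411/3380) = 1/20 ✓

α = 1/20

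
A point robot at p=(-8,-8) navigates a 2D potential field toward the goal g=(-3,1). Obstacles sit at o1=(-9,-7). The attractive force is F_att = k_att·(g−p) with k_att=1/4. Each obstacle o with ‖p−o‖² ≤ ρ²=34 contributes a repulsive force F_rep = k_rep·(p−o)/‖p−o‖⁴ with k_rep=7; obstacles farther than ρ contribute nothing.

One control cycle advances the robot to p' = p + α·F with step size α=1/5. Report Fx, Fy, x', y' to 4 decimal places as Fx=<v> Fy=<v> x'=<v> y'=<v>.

F_att = 1/4·(g−p) = 1/4·(5,9) = (1.2500,2.2500)
o1: d²=2 ≤ ρ²=34; F_rep = 7·(1,-1)/2² = (1.7500,-1.7500)
F = F_att + ΣF_rep = (3.0000,0.5000)
p' = p + 1/5·F = (-7.4000,-7.9000)

Fx=3.0000 Fy=0.5000 x'=-7.4000 y'=-7.9000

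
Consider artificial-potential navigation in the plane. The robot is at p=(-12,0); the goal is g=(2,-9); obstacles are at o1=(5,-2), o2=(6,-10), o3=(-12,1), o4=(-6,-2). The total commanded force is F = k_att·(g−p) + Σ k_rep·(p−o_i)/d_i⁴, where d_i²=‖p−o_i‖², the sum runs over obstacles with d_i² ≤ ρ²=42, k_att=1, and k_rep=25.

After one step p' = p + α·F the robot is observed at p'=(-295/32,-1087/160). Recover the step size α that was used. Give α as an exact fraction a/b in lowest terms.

α = 1/5

F_att = 1·(g−p) = 1·(14,-9) = (14.0000,-9.0000)
o1: d²=293 > ρ²=42 → inactive
o2: d²=424 > ρ²=42 → inactive
o3: d²=1 ≤ ρ²=42; F_rep = 25·(0,-1)/1² = (0.0000,-25.0000)
o4: d²=40 ≤ ρ²=42; F_rep = 25·(-6,2)/40² = (-0.0938,0.0312)
F = F_att + ΣF_rep = (13.9062,-33.9688)
Δp = p'−p = (2.7812,-6.7938); α = Δx/Fx = (89/32) / (445/32) = 1/5
check: Δy/Fy = (-1087/160) / (-1087/32) = 1/5 ✓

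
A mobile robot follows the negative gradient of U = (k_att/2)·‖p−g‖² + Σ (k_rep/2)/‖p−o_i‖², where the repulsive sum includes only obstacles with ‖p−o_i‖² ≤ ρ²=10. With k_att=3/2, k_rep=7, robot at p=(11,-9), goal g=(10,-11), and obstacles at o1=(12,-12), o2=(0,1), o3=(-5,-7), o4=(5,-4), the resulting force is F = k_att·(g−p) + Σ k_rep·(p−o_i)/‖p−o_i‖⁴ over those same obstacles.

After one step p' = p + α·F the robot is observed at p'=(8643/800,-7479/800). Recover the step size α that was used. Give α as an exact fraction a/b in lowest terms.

F_att = 3/2·(g−p) = 3/2·(-1,-2) = (-1.5000,-3.0000)
o1: d²=10 ≤ ρ²=10; F_rep = 7·(-1,3)/10² = (-0.0700,0.2100)
o2: d²=221 > ρ²=10 → inactive
o3: d²=260 > ρ²=10 → inactive
o4: d²=61 > ρ²=10 → inactive
F = F_att + ΣF_rep = (-1.5700,-2.7900)
Δp = p'−p = (-0.1963,-0.3488); α = Δx/Fx = (-157/800) / (-157/100) = 1/8
check: Δy/Fy = (-279/800) / (-279/100) = 1/8 ✓

α = 1/8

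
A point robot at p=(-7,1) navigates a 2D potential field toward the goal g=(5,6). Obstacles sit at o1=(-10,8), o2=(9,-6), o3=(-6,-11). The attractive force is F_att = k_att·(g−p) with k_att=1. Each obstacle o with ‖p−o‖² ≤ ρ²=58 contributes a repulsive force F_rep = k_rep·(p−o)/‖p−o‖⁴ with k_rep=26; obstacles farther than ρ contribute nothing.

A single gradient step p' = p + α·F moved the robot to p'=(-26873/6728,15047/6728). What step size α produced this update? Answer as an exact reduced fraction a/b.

F_att = 1·(g−p) = 1·(12,5) = (12.0000,5.0000)
o1: d²=58 ≤ ρ²=58; F_rep = 26·(3,-7)/58² = (0.0232,-0.0541)
o2: d²=305 > ρ²=58 → inactive
o3: d²=145 > ρ²=58 → inactive
F = F_att + ΣF_rep = (12.0232,4.9459)
Δp = p'−p = (3.0058,1.2365); α = Δx/Fx = (20223/6728) / (20223/1682) = 1/4
check: Δy/Fy = (8319/6728) / (8319/1682) = 1/4 ✓

α = 1/4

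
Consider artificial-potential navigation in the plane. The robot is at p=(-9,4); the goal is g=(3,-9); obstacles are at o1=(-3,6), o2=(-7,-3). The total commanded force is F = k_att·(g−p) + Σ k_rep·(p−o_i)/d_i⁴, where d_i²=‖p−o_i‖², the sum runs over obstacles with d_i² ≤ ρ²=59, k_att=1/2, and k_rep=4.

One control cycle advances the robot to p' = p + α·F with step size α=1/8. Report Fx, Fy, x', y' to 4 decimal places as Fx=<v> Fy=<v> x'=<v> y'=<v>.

Fx=5.9822 Fy=-6.4950 x'=-8.2522 y'=3.1881

F_att = 1/2·(g−p) = 1/2·(12,-13) = (6.0000,-6.5000)
o1: d²=40 ≤ ρ²=59; F_rep = 4·(-6,-2)/40² = (-0.0150,-0.0050)
o2: d²=53 ≤ ρ²=59; F_rep = 4·(-2,7)/53² = (-0.0028,0.0100)
F = F_att + ΣF_rep = (5.9822,-6.4950)
p' = p + 1/8·F = (-8.2522,3.1881)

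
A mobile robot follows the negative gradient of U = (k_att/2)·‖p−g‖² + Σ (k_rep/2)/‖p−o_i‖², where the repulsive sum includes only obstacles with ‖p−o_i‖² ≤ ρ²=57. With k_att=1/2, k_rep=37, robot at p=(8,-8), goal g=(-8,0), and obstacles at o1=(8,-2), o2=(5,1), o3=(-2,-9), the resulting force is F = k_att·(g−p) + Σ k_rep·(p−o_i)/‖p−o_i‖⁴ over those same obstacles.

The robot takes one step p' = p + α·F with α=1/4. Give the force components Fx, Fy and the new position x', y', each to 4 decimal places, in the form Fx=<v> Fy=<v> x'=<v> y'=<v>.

Fx=-8.0000 Fy=3.8287 x'=6.0000 y'=-7.0428

F_att = 1/2·(g−p) = 1/2·(-16,8) = (-8.0000,4.0000)
o1: d²=36 ≤ ρ²=57; F_rep = 37·(0,-6)/36² = (0.0000,-0.1713)
o2: d²=90 > ρ²=57 → inactive
o3: d²=101 > ρ²=57 → inactive
F = F_att + ΣF_rep = (-8.0000,3.8287)
p' = p + 1/4·F = (6.0000,-7.0428)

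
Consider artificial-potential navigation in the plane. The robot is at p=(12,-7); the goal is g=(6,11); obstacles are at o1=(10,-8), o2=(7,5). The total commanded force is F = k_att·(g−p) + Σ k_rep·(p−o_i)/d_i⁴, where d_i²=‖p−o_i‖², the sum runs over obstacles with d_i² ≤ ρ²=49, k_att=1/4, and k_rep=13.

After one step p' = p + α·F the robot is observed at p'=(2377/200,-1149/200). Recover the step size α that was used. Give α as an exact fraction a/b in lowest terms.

α = 1/4

F_att = 1/4·(g−p) = 1/4·(-6,18) = (-1.5000,4.5000)
o1: d²=5 ≤ ρ²=49; F_rep = 13·(2,1)/5² = (1.0400,0.5200)
o2: d²=169 > ρ²=49 → inactive
F = F_att + ΣF_rep = (-0.4600,5.0200)
Δp = p'−p = (-0.1150,1.2550); α = Δx/Fx = (-23/200) / (-23/50) = 1/4
check: Δy/Fy = (251/200) / (251/50) = 1/4 ✓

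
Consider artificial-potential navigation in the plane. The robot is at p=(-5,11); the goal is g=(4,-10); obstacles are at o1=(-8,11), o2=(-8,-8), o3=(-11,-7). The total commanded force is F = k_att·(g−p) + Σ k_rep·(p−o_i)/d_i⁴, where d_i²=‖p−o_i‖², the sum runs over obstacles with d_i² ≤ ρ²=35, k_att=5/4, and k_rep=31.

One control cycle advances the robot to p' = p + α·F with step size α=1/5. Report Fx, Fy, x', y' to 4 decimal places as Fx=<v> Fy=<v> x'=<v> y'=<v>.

F_att = 5/4·(g−p) = 5/4·(9,-21) = (11.2500,-26.2500)
o1: d²=9 ≤ ρ²=35; F_rep = 31·(3,0)/9² = (1.1481,0.0000)
o2: d²=370 > ρ²=35 → inactive
o3: d²=360 > ρ²=35 → inactive
F = F_att + ΣF_rep = (12.3981,-26.2500)
p' = p + 1/5·F = (-2.5204,5.7500)

Fx=12.3981 Fy=-26.2500 x'=-2.5204 y'=5.7500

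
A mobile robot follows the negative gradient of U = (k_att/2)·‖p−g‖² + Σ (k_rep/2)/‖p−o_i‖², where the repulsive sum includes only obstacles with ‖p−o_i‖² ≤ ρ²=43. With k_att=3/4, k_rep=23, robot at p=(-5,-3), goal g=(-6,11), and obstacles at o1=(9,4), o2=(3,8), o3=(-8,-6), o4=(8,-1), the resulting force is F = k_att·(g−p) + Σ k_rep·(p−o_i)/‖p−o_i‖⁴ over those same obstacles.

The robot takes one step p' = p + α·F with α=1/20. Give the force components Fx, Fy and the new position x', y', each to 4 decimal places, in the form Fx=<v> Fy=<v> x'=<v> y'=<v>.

Fx=-0.5370 Fy=10.7130 x'=-5.0269 y'=-2.4644

F_att = 3/4·(g−p) = 3/4·(-1,14) = (-0.7500,10.5000)
o1: d²=245 > ρ²=43 → inactive
o2: d²=185 > ρ²=43 → inactive
o3: d²=18 ≤ ρ²=43; F_rep = 23·(3,3)/18² = (0.2130,0.2130)
o4: d²=173 > ρ²=43 → inactive
F = F_att + ΣF_rep = (-0.5370,10.7130)
p' = p + 1/20·F = (-5.0269,-2.4644)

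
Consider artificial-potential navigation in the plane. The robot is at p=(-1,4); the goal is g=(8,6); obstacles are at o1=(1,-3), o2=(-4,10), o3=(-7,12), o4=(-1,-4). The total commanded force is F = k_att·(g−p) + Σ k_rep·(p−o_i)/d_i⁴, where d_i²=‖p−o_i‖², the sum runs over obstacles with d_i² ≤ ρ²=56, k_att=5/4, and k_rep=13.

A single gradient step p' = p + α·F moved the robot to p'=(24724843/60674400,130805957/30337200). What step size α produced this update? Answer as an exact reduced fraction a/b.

α = 1/8

F_att = 5/4·(g−p) = 5/4·(9,2) = (11.2500,2.5000)
o1: d²=53 ≤ ρ²=56; F_rep = 13·(-2,7)/53² = (-0.0093,0.0324)
o2: d²=45 ≤ ρ²=56; F_rep = 13·(3,-6)/45² = (0.0193,-0.0385)
o3: d²=100 > ρ²=56 → inactive
o4: d²=64 > ρ²=56 → inactive
F = F_att + ΣF_rep = (11.2600,2.4939)
Δp = p'−p = (1.4075,0.3117); α = Δx/Fx = (85399243/60674400) / (85399243/7584300) = 1/8
check: Δy/Fy = (9457157/30337200) / (9457157/3792150) = 1/8 ✓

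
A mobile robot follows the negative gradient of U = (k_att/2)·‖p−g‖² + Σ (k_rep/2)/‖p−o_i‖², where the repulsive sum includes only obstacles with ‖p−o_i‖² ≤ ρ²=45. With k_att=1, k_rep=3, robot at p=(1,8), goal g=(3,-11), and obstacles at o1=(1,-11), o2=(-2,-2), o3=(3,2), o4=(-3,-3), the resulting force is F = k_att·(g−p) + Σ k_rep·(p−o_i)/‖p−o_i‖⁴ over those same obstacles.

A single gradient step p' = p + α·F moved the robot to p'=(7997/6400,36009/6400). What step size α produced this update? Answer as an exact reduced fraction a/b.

α = 1/8

F_att = 1·(g−p) = 1·(2,-19) = (2.0000,-19.0000)
o1: d²=361 > ρ²=45 → inactive
o2: d²=109 > ρ²=45 → inactive
o3: d²=40 ≤ ρ²=45; F_rep = 3·(-2,6)/40² = (-0.0037,0.0112)
o4: d²=137 > ρ²=45 → inactive
F = F_att + ΣF_rep = (1.9963,-18.9887)
Δp = p'−p = (0.2495,-2.3736); α = Δx/Fx = (1597/6400) / (1597/800) = 1/8
check: Δy/Fy = (-15191/6400) / (-15191/800) = 1/8 ✓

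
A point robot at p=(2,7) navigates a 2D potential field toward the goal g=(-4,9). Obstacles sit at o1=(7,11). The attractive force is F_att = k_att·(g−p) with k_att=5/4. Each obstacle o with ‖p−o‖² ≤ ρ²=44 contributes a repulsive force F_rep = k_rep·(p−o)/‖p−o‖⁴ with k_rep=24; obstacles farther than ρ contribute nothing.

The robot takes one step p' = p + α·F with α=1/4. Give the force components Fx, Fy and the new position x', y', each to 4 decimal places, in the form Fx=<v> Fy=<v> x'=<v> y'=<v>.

Fx=-7.5714 Fy=2.4429 x'=0.1072 y'=7.6107

F_att = 5/4·(g−p) = 5/4·(-6,2) = (-7.5000,2.5000)
o1: d²=41 ≤ ρ²=44; F_rep = 24·(-5,-4)/41² = (-0.0714,-0.0571)
F = F_att + ΣF_rep = (-7.5714,2.4429)
p' = p + 1/4·F = (0.1072,7.6107)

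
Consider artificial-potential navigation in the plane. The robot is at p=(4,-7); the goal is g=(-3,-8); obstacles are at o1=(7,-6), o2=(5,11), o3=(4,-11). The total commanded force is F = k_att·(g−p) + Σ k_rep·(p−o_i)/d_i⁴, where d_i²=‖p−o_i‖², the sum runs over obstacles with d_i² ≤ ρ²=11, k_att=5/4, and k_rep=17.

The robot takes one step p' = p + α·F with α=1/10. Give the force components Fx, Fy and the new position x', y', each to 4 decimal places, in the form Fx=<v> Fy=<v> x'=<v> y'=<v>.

Fx=-9.2600 Fy=-1.4200 x'=3.0740 y'=-7.1420

F_att = 5/4·(g−p) = 5/4·(-7,-1) = (-8.7500,-1.2500)
o1: d²=10 ≤ ρ²=11; F_rep = 17·(-3,-1)/10² = (-0.5100,-0.1700)
o2: d²=325 > ρ²=11 → inactive
o3: d²=16 > ρ²=11 → inactive
F = F_att + ΣF_rep = (-9.2600,-1.4200)
p' = p + 1/10·F = (3.0740,-7.1420)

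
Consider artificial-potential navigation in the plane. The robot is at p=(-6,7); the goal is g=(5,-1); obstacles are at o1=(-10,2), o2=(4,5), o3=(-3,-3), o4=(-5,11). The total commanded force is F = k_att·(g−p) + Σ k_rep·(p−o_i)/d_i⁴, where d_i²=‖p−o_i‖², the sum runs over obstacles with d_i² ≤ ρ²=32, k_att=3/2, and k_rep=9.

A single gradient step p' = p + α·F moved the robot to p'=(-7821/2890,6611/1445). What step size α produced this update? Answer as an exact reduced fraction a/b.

α = 1/5

F_att = 3/2·(g−p) = 3/2·(11,-8) = (16.5000,-12.0000)
o1: d²=41 > ρ²=32 → inactive
o2: d²=104 > ρ²=32 → inactive
o3: d²=109 > ρ²=32 → inactive
o4: d²=17 ≤ ρ²=32; F_rep = 9·(-1,-4)/17² = (-0.0311,-0.1246)
F = F_att + ΣF_rep = (16.4689,-12.1246)
Δp = p'−p = (3.2938,-2.4249); α = Δx/Fx = (9519/2890) / (9519/578) = 1/5
check: Δy/Fy = (-3504/1445) / (-3504/289) = 1/5 ✓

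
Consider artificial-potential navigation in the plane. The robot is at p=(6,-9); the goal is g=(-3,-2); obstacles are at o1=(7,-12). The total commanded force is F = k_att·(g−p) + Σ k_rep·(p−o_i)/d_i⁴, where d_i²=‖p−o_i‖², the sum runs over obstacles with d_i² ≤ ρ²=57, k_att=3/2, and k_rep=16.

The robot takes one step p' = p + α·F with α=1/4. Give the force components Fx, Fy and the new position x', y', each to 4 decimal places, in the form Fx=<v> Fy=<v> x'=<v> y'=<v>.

F_att = 3/2·(g−p) = 3/2·(-9,7) = (-13.5000,10.5000)
o1: d²=10 ≤ ρ²=57; F_rep = 16·(-1,3)/10² = (-0.1600,0.4800)
F = F_att + ΣF_rep = (-13.6600,10.9800)
p' = p + 1/4·F = (2.5850,-6.2550)

Fx=-13.6600 Fy=10.9800 x'=2.5850 y'=-6.2550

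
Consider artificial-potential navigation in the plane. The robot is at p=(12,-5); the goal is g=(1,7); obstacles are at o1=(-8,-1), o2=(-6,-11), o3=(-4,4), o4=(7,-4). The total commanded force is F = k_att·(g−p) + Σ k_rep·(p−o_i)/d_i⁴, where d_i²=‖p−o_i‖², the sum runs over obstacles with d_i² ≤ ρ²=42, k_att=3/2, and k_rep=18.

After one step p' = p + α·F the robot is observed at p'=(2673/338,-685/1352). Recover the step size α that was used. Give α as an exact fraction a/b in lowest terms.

α = 1/4

F_att = 3/2·(g−p) = 3/2·(-11,12) = (-16.5000,18.0000)
o1: d²=416 > ρ²=42 → inactive
o2: d²=360 > ρ²=42 → inactive
o3: d²=337 > ρ²=42 → inactive
o4: d²=26 ≤ ρ²=42; F_rep = 18·(5,-1)/26² = (0.1331,-0.0266)
F = F_att + ΣF_rep = (-16.3669,17.9734)
Δp = p'−p = (-4.0917,4.4933); α = Δx/Fx = (-1383/338) / (-2766/169) = 1/4
check: Δy/Fy = (6075/1352) / (6075/338) = 1/4 ✓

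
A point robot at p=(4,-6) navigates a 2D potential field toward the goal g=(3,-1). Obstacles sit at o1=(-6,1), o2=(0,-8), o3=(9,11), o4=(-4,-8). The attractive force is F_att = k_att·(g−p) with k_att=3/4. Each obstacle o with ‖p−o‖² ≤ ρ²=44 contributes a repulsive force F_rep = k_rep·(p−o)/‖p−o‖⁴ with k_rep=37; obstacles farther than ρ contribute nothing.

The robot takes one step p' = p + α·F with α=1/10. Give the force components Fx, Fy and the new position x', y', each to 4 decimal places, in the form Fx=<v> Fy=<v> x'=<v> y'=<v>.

Fx=-0.3800 Fy=3.9350 x'=3.9620 y'=-5.6065

F_att = 3/4·(g−p) = 3/4·(-1,5) = (-0.7500,3.7500)
o1: d²=149 > ρ²=44 → inactive
o2: d²=20 ≤ ρ²=44; F_rep = 37·(4,2)/20² = (0.3700,0.1850)
o3: d²=314 > ρ²=44 → inactive
o4: d²=68 > ρ²=44 → inactive
F = F_att + ΣF_rep = (-0.3800,3.9350)
p' = p + 1/10·F = (3.9620,-5.6065)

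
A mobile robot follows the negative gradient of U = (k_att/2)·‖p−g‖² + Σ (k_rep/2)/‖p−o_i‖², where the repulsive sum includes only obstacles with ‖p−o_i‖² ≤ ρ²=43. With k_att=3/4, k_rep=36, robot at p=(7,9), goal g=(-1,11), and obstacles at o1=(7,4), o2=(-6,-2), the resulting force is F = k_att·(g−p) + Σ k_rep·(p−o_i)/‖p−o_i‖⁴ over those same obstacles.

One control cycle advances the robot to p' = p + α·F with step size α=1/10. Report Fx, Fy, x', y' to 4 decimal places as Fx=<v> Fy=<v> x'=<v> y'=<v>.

F_att = 3/4·(g−p) = 3/4·(-8,2) = (-6.0000,1.5000)
o1: d²=25 ≤ ρ²=43; F_rep = 36·(0,5)/25² = (0.0000,0.2880)
o2: d²=290 > ρ²=43 → inactive
F = F_att + ΣF_rep = (-6.0000,1.7880)
p' = p + 1/10·F = (6.4000,9.1788)

Fx=-6.0000 Fy=1.7880 x'=6.4000 y'=9.1788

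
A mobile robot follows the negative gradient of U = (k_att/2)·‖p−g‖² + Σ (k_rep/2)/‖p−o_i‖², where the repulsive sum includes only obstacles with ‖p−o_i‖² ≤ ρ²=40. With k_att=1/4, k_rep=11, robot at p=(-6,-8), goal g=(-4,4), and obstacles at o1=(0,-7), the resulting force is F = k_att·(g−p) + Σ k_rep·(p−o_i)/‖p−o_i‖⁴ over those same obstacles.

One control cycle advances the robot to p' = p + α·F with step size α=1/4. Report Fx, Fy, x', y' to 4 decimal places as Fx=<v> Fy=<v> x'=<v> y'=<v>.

Fx=0.4518 Fy=2.9920 x'=-5.8871 y'=-7.2520

F_att = 1/4·(g−p) = 1/4·(2,12) = (0.5000,3.0000)
o1: d²=37 ≤ ρ²=40; F_rep = 11·(-6,-1)/37² = (-0.0482,-0.0080)
F = F_att + ΣF_rep = (0.4518,2.9920)
p' = p + 1/4·F = (-5.8871,-7.2520)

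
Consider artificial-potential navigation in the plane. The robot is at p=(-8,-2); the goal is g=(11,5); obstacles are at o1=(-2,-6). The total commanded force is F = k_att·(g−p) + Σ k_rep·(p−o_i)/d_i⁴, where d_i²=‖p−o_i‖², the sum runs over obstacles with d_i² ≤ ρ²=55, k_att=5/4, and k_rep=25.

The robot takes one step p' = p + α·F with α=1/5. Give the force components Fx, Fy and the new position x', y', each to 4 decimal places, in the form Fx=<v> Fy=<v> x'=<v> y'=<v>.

Fx=23.6945 Fy=8.7870 x'=-3.2611 y'=-0.2426

F_att = 5/4·(g−p) = 5/4·(19,7) = (23.7500,8.7500)
o1: d²=52 ≤ ρ²=55; F_rep = 25·(-6,4)/52² = (-0.0555,0.0370)
F = F_att + ΣF_rep = (23.6945,8.7870)
p' = p + 1/5·F = (-3.2611,-0.2426)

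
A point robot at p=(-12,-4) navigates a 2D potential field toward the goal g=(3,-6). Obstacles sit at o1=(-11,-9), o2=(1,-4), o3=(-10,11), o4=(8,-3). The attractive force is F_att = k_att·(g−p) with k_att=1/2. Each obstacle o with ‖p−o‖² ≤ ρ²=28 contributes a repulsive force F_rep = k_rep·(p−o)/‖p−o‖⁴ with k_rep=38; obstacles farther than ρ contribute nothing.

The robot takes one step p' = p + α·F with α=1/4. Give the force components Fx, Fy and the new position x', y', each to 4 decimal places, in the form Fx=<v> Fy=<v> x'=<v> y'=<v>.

F_att = 1/2·(g−p) = 1/2·(15,-2) = (7.5000,-1.0000)
o1: d²=26 ≤ ρ²=28; F_rep = 38·(-1,5)/26² = (-0.0562,0.2811)
o2: d²=169 > ρ²=28 → inactive
o3: d²=229 > ρ²=28 → inactive
o4: d²=401 > ρ²=28 → inactive
F = F_att + ΣF_rep = (7.4438,-0.7189)
p' = p + 1/4·F = (-10.1391,-4.1797)

Fx=7.4438 Fy=-0.7189 x'=-10.1391 y'=-4.1797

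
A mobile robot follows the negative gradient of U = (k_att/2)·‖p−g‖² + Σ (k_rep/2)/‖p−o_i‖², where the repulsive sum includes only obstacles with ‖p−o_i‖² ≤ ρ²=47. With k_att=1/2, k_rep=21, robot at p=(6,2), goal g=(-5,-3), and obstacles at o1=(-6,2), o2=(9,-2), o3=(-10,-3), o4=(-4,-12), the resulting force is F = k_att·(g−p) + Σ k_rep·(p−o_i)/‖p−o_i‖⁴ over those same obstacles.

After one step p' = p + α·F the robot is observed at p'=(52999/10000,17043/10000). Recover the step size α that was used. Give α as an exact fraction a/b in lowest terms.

α = 1/8

F_att = 1/2·(g−p) = 1/2·(-11,-5) = (-5.5000,-2.5000)
o1: d²=144 > ρ²=47 → inactive
o2: d²=25 ≤ ρ²=47; F_rep = 21·(-3,4)/25² = (-0.1008,0.1344)
o3: d²=281 > ρ²=47 → inactive
o4: d²=296 > ρ²=47 → inactive
F = F_att + ΣF_rep = (-5.6008,-2.3656)
Δp = p'−p = (-0.7001,-0.2957); α = Δx/Fx = (-7001/10000) / (-7001/1250) = 1/8
check: Δy/Fy = (-2957/10000) / (-2957/1250) = 1/8 ✓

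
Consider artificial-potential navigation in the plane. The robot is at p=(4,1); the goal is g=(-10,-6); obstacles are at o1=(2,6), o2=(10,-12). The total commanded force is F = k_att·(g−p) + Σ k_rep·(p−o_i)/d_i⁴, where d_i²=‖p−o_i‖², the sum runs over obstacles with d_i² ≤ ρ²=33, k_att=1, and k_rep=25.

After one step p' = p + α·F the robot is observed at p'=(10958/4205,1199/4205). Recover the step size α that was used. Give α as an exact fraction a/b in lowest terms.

F_att = 1·(g−p) = 1·(-14,-7) = (-14.0000,-7.0000)
o1: d²=29 ≤ ρ²=33; F_rep = 25·(2,-5)/29² = (0.0595,-0.1486)
o2: d²=205 > ρ²=33 → inactive
F = F_att + ΣF_rep = (-13.9405,-7.1486)
Δp = p'−p = (-1.3941,-0.7149); α = Δx/Fx = (-5862/4205) / (-11724/841) = 1/10
check: Δy/Fy = (-3006/4205) / (-6012/841) = 1/10 ✓

α = 1/10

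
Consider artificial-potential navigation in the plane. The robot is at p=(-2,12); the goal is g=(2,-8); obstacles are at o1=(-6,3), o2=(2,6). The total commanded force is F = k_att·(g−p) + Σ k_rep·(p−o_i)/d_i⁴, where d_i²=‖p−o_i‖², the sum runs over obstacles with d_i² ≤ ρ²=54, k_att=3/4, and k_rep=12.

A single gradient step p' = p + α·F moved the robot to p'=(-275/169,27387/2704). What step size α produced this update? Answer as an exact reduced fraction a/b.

α = 1/8

F_att = 3/4·(g−p) = 3/4·(4,-20) = (3.0000,-15.0000)
o1: d²=97 > ρ²=54 → inactive
o2: d²=52 ≤ ρ²=54; F_rep = 12·(-4,6)/52² = (-0.0178,0.0266)
F = F_att + ΣF_rep = (2.9822,-14.9734)
Δp = p'−p = (0.3728,-1.8717); α = Δx/Fx = (63/169) / (504/169) = 1/8
check: Δy/Fy = (-5061/2704) / (-5061/338) = 1/8 ✓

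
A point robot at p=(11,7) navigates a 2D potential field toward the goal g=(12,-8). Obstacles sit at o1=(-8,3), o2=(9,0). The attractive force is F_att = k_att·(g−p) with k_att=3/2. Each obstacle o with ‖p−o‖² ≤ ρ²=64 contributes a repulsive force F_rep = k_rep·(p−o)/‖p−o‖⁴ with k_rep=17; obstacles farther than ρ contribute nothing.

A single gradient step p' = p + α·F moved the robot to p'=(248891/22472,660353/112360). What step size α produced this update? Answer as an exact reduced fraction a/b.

F_att = 3/2·(g−p) = 3/2·(1,-15) = (1.5000,-22.5000)
o1: d²=377 > ρ²=64 → inactive
o2: d²=53 ≤ ρ²=64; F_rep = 17·(2,7)/53² = (0.0121,0.0424)
F = F_att + ΣF_rep = (1.5121,-22.4576)
Δp = p'−p = (0.0756,-1.1229); α = Δx/Fx = (1699/22472) / (8495/5618) = 1/20
check: Δy/Fy = (-126167/112360) / (-126167/5618) = 1/20 ✓

α = 1/20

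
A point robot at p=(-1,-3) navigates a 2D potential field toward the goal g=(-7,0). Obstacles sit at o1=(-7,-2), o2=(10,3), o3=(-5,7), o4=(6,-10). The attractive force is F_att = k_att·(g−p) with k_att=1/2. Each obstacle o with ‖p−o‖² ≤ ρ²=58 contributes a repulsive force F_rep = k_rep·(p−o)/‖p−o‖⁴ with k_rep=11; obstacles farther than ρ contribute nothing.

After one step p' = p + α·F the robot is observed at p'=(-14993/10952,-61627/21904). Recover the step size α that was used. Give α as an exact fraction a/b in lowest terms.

F_att = 1/2·(g−p) = 1/2·(-6,3) = (-3.0000,1.5000)
o1: d²=37 ≤ ρ²=58; F_rep = 11·(6,-1)/37² = (0.0482,-0.0080)
o2: d²=157 > ρ²=58 → inactive
o3: d²=116 > ρ²=58 → inactive
o4: d²=98 > ρ²=58 → inactive
F = F_att + ΣF_rep = (-2.9518,1.4920)
Δp = p'−p = (-0.3690,0.1865); α = Δx/Fx = (-4041/10952) / (-4041/1369) = 1/8
check: Δy/Fy = (4085/21904) / (4085/2738) = 1/8 ✓

α = 1/8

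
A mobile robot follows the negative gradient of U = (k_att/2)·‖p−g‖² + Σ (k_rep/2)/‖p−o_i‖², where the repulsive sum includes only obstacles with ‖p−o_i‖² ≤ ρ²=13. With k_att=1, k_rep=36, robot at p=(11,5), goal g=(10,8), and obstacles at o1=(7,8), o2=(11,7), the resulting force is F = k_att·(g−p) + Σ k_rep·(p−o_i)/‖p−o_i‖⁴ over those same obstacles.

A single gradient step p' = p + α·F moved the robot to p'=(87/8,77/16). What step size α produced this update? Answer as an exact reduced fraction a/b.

F_att = 1·(g−p) = 1·(-1,3) = (-1.0000,3.0000)
o1: d²=25 > ρ²=13 → inactive
o2: d²=4 ≤ ρ²=13; F_rep = 36·(0,-2)/4² = (0.0000,-4.5000)
F = F_att + ΣF_rep = (-1.0000,-1.5000)
Δp = p'−p = (-0.1250,-0.1875); α = Δx/Fx = (-1/8) / (-1) = 1/8
check: Δy/Fy = (-3/16) / (-3/2) = 1/8 ✓

α = 1/8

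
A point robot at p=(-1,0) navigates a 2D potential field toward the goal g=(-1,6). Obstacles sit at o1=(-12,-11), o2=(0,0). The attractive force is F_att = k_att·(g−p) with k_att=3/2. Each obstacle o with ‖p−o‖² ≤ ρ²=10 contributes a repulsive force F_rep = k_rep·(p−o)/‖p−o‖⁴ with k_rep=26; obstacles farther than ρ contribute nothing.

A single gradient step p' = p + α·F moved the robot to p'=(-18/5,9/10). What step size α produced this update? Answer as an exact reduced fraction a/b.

F_att = 3/2·(g−p) = 3/2·(0,6) = (0.0000,9.0000)
o1: d²=242 > ρ²=10 → inactive
o2: d²=1 ≤ ρ²=10; F_rep = 26·(-1,0)/1² = (-26.0000,0.0000)
F = F_att + ΣF_rep = (-26.0000,9.0000)
Δp = p'−p = (-2.6000,0.9000); α = Δx/Fx = (-13/5) / (-26) = 1/10
check: Δy/Fy = (9/10) / (9) = 1/10 ✓

α = 1/10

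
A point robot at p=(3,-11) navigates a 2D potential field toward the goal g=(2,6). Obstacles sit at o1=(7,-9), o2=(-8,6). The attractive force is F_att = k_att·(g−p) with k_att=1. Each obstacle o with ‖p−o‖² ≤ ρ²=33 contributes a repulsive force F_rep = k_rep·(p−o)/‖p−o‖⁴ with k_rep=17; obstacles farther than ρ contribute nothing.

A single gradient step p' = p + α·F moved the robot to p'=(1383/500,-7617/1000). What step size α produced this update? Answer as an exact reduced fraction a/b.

α = 1/5

F_att = 1·(g−p) = 1·(-1,17) = (-1.0000,17.0000)
o1: d²=20 ≤ ρ²=33; F_rep = 17·(-4,-2)/20² = (-0.1700,-0.0850)
o2: d²=410 > ρ²=33 → inactive
F = F_att + ΣF_rep = (-1.1700,16.9150)
Δp = p'−p = (-0.2340,3.3830); α = Δx/Fx = (-117/500) / (-117/100) = 1/5
check: Δy/Fy = (3383/1000) / (3383/200) = 1/5 ✓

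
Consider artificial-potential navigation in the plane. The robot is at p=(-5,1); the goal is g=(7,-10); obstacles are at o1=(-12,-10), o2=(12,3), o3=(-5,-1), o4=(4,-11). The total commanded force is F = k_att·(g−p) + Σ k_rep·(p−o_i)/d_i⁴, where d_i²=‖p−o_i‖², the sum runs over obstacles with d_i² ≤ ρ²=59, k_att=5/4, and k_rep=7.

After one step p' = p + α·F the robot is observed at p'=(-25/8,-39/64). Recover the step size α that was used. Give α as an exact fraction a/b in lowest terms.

F_att = 5/4·(g−p) = 5/4·(12,-11) = (15.0000,-13.7500)
o1: d²=170 > ρ²=59 → inactive
o2: d²=293 > ρ²=59 → inactive
o3: d²=4 ≤ ρ²=59; F_rep = 7·(0,2)/4² = (0.0000,0.8750)
o4: d²=225 > ρ²=59 → inactive
F = F_att + ΣF_rep = (15.0000,-12.8750)
Δp = p'−p = (1.8750,-1.6094); α = Δx/Fx = (15/8) / (15) = 1/8
check: Δy/Fy = (-103/64) / (-103/8) = 1/8 ✓

α = 1/8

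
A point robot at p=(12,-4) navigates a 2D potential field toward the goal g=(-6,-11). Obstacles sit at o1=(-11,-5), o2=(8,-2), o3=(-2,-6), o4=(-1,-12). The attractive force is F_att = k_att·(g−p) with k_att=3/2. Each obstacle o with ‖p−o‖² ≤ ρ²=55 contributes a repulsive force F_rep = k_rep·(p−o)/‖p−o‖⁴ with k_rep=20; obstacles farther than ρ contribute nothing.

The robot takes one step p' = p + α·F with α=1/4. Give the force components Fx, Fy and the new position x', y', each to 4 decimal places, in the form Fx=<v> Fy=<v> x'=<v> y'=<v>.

F_att = 3/2·(g−p) = 3/2·(-18,-7) = (-27.0000,-10.5000)
o1: d²=530 > ρ²=55 → inactive
o2: d²=20 ≤ ρ²=55; F_rep = 20·(4,-2)/20² = (0.2000,-0.1000)
o3: d²=200 > ρ²=55 → inactive
o4: d²=233 > ρ²=55 → inactive
F = F_att + ΣF_rep = (-26.8000,-10.6000)
p' = p + 1/4·F = (5.3000,-6.6500)

Fx=-26.8000 Fy=-10.6000 x'=5.3000 y'=-6.6500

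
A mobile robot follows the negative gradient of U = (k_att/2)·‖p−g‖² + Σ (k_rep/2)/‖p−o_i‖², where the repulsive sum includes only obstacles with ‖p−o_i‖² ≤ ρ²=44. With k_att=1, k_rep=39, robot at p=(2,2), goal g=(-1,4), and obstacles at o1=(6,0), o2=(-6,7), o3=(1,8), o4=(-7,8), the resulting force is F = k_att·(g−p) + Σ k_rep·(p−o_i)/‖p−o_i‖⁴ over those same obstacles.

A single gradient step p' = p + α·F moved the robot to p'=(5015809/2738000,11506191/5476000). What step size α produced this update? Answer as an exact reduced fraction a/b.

α = 1/20

F_att = 1·(g−p) = 1·(-3,2) = (-3.0000,2.0000)
o1: d²=20 ≤ ρ²=44; F_rep = 39·(-4,2)/20² = (-0.3900,0.1950)
o2: d²=89 > ρ²=44 → inactive
o3: d²=37 ≤ ρ²=44; F_rep = 39·(1,-6)/37² = (0.0285,-0.1709)
o4: d²=117 > ρ²=44 → inactive
F = F_att + ΣF_rep = (-3.3615,2.0241)
Δp = p'−p = (-0.1681,0.1012); α = Δx/Fx = (-460191/2738000) / (-460191/136900) = 1/20
check: Δy/Fy = (554191/5476000) / (554191/273800) = 1/20 ✓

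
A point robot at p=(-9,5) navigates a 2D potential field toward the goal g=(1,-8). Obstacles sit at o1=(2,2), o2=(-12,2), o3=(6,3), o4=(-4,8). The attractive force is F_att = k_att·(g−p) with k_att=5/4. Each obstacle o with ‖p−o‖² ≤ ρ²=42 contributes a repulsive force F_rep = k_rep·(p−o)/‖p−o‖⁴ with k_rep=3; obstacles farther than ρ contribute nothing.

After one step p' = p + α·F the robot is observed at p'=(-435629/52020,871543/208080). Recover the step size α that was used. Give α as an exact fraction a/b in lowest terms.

F_att = 5/4·(g−p) = 5/4·(10,-13) = (12.5000,-16.2500)
o1: d²=130 > ρ²=42 → inactive
o2: d²=18 ≤ ρ²=42; F_rep = 3·(3,3)/18² = (0.0278,0.0278)
o3: d²=229 > ρ²=42 → inactive
o4: d²=34 ≤ ρ²=42; F_rep = 3·(-5,-3)/34² = (-0.0130,-0.0078)
F = F_att + ΣF_rep = (12.5148,-16.2300)
Δp = p'−p = (0.6257,-0.8115); α = Δx/Fx = (32551/52020) / (32551/2601) = 1/20
check: Δy/Fy = (-168857/208080) / (-168857/10404) = 1/20 ✓

α = 1/20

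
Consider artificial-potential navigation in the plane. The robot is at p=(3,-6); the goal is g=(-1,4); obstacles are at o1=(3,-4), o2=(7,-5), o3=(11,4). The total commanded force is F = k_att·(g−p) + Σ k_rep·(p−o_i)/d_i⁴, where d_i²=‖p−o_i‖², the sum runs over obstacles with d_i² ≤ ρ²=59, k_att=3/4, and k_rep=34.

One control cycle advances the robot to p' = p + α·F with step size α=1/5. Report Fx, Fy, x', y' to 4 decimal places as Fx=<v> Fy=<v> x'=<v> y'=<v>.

F_att = 3/4·(g−p) = 3/4·(-4,10) = (-3.0000,7.5000)
o1: d²=4 ≤ ρ²=59; F_rep = 34·(0,-2)/4² = (0.0000,-4.2500)
o2: d²=17 ≤ ρ²=59; F_rep = 34·(-4,-1)/17² = (-0.4706,-0.1176)
o3: d²=164 > ρ²=59 → inactive
F = F_att + ΣF_rep = (-3.4706,3.1324)
p' = p + 1/5·F = (2.3059,-5.3735)

Fx=-3.4706 Fy=3.1324 x'=2.3059 y'=-5.3735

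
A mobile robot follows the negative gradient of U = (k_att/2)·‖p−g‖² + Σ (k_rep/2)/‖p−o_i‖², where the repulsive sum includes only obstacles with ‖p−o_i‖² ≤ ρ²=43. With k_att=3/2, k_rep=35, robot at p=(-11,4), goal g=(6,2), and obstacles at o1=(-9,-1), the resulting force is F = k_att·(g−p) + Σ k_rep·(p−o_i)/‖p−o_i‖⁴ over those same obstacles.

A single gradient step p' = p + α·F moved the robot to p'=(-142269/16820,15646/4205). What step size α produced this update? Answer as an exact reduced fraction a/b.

α = 1/10

F_att = 3/2·(g−p) = 3/2·(17,-2) = (25.5000,-3.0000)
o1: d²=29 ≤ ρ²=43; F_rep = 35·(-2,5)/29² = (-0.0832,0.2081)
F = F_att + ΣF_rep = (25.4168,-2.7919)
Δp = p'−p = (2.5417,-0.2792); α = Δx/Fx = (42751/16820) / (42751/1682) = 1/10
check: Δy/Fy = (-1174/4205) / (-2348/841) = 1/10 ✓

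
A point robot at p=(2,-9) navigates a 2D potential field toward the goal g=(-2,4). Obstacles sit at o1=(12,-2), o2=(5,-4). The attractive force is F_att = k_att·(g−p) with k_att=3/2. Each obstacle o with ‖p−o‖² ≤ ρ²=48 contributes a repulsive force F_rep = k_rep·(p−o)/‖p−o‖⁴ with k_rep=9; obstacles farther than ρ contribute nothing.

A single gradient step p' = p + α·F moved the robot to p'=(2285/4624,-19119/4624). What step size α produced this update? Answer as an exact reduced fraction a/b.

F_att = 3/2·(g−p) = 3/2·(-4,13) = (-6.0000,19.5000)
o1: d²=149 > ρ²=48 → inactive
o2: d²=34 ≤ ρ²=48; F_rep = 9·(-3,-5)/34² = (-0.0234,-0.0389)
F = F_att + ΣF_rep = (-6.0234,19.4611)
Δp = p'−p = (-1.5058,4.8653); α = Δx/Fx = (-6963/4624) / (-6963/1156) = 1/4
check: Δy/Fy = (22497/4624) / (22497/1156) = 1/4 ✓

α = 1/4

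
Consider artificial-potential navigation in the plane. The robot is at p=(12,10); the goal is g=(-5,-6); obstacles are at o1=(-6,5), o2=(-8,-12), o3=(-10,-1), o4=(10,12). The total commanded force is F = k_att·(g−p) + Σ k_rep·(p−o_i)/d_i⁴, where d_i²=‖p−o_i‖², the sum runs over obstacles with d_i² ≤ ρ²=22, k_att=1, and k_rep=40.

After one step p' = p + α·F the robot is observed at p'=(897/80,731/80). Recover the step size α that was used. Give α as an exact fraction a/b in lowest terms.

F_att = 1·(g−p) = 1·(-17,-16) = (-17.0000,-16.0000)
o1: d²=349 > ρ²=22 → inactive
o2: d²=884 > ρ²=22 → inactive
o3: d²=605 > ρ²=22 → inactive
o4: d²=8 ≤ ρ²=22; F_rep = 40·(2,-2)/8² = (1.2500,-1.2500)
F = F_att + ΣF_rep = (-15.7500,-17.2500)
Δp = p'−p = (-0.7875,-0.8625); α = Δx/Fx = (-63/80) / (-63/4) = 1/20
check: Δy/Fy = (-69/80) / (-69/4) = 1/20 ✓

α = 1/20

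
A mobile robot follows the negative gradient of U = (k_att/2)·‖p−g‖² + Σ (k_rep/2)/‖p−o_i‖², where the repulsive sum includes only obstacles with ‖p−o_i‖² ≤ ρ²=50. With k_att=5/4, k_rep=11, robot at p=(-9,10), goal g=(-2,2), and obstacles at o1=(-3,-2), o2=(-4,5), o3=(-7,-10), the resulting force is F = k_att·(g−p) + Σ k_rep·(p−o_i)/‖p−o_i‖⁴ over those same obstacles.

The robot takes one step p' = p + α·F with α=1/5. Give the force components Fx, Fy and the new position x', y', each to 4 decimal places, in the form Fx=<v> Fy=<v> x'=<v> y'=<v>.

F_att = 5/4·(g−p) = 5/4·(7,-8) = (8.7500,-10.0000)
o1: d²=180 > ρ²=50 → inactive
o2: d²=50 ≤ ρ²=50; F_rep = 11·(-5,5)/50² = (-0.0220,0.0220)
o3: d²=404 > ρ²=50 → inactive
F = F_att + ΣF_rep = (8.7280,-9.9780)
p' = p + 1/5·F = (-7.2544,8.0044)

Fx=8.7280 Fy=-9.9780 x'=-7.2544 y'=8.0044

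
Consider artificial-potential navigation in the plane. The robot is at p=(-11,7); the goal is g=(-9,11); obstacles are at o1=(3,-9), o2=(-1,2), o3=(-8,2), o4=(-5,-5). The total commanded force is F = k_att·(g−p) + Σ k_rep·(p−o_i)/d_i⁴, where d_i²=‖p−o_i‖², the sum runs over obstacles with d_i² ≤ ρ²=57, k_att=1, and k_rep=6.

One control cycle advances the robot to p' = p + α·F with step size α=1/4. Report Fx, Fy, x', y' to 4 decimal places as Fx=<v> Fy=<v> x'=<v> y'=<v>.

F_att = 1·(g−p) = 1·(2,4) = (2.0000,4.0000)
o1: d²=452 > ρ²=57 → inactive
o2: d²=125 > ρ²=57 → inactive
o3: d²=34 ≤ ρ²=57; F_rep = 6·(-3,5)/34² = (-0.0156,0.0260)
o4: d²=180 > ρ²=57 → inactive
F = F_att + ΣF_rep = (1.9844,4.0260)
p' = p + 1/4·F = (-10.5039,8.0065)

Fx=1.9844 Fy=4.0260 x'=-10.5039 y'=8.0065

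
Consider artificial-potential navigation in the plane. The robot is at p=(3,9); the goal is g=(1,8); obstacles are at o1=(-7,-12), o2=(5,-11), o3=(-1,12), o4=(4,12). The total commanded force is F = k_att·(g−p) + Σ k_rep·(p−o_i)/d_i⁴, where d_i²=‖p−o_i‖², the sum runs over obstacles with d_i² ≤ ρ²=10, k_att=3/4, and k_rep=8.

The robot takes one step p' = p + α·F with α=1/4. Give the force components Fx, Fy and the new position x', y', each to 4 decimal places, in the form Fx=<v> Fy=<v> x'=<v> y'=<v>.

F_att = 3/4·(g−p) = 3/4·(-2,-1) = (-1.5000,-0.7500)
o1: d²=541 > ρ²=10 → inactive
o2: d²=404 > ρ²=10 → inactive
o3: d²=25 > ρ²=10 → inactive
o4: d²=10 ≤ ρ²=10; F_rep = 8·(-1,-3)/10² = (-0.0800,-0.2400)
F = F_att + ΣF_rep = (-1.5800,-0.9900)
p' = p + 1/4·F = (2.6050,8.7525)

Fx=-1.5800 Fy=-0.9900 x'=2.6050 y'=8.7525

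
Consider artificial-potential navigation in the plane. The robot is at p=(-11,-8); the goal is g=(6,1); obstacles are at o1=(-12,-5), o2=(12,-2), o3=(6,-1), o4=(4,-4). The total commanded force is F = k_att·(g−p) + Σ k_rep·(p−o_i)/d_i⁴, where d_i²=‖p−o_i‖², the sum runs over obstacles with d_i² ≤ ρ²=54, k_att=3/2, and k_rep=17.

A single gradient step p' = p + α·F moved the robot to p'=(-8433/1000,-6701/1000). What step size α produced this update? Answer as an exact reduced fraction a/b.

α = 1/10

F_att = 3/2·(g−p) = 3/2·(17,9) = (25.5000,13.5000)
o1: d²=10 ≤ ρ²=54; F_rep = 17·(1,-3)/10² = (0.1700,-0.5100)
o2: d²=565 > ρ²=54 → inactive
o3: d²=338 > ρ²=54 → inactive
o4: d²=241 > ρ²=54 → inactive
F = F_att + ΣF_rep = (25.6700,12.9900)
Δp = p'−p = (2.5670,1.2990); α = Δx/Fx = (2567/1000) / (2567/100) = 1/10
check: Δy/Fy = (1299/1000) / (1299/100) = 1/10 ✓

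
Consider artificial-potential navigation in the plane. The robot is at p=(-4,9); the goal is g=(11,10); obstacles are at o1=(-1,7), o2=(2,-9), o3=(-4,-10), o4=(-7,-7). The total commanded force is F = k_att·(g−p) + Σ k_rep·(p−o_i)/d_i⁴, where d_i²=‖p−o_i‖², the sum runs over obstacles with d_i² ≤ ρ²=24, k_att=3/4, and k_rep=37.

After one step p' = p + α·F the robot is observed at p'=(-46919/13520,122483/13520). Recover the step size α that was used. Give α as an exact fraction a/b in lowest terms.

α = 1/20

F_att = 3/4·(g−p) = 3/4·(15,1) = (11.2500,0.7500)
o1: d²=13 ≤ ρ²=24; F_rep = 37·(-3,2)/13² = (-0.6568,0.4379)
o2: d²=360 > ρ²=24 → inactive
o3: d²=361 > ρ²=24 → inactive
o4: d²=265 > ρ²=24 → inactive
F = F_att + ΣF_rep = (10.5932,1.1879)
Δp = p'−p = (0.5297,0.0594); α = Δx/Fx = (7161/13520) / (7161/676) = 1/20
check: Δy/Fy = (803/13520) / (803/676) = 1/20 ✓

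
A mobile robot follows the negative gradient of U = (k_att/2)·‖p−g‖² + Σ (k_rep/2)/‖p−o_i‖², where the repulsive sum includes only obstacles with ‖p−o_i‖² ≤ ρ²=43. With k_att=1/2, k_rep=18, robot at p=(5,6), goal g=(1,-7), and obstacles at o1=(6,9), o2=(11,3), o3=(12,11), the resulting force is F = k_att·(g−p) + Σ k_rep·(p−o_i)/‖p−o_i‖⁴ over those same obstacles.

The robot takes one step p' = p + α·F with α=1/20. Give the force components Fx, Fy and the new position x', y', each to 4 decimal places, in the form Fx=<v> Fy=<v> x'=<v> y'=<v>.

Fx=-2.1800 Fy=-7.0400 x'=4.8910 y'=5.6480

F_att = 1/2·(g−p) = 1/2·(-4,-13) = (-2.0000,-6.5000)
o1: d²=10 ≤ ρ²=43; F_rep = 18·(-1,-3)/10² = (-0.1800,-0.5400)
o2: d²=45 > ρ²=43 → inactive
o3: d²=74 > ρ²=43 → inactive
F = F_att + ΣF_rep = (-2.1800,-7.0400)
p' = p + 1/20·F = (4.8910,5.6480)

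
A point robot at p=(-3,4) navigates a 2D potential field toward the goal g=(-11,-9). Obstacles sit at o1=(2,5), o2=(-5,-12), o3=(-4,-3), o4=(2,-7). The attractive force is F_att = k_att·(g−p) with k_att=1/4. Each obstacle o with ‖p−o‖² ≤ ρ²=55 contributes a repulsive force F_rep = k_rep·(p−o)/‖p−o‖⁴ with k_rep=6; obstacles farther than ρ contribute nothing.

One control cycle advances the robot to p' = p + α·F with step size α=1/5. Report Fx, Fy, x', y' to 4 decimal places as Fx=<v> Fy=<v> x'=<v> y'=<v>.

Fx=-2.0420 Fy=-3.2421 x'=-3.4084 y'=3.3516

F_att = 1/4·(g−p) = 1/4·(-8,-13) = (-2.0000,-3.2500)
o1: d²=26 ≤ ρ²=55; F_rep = 6·(-5,-1)/26² = (-0.0444,-0.0089)
o2: d²=260 > ρ²=55 → inactive
o3: d²=50 ≤ ρ²=55; F_rep = 6·(1,7)/50² = (0.0024,0.0168)
o4: d²=146 > ρ²=55 → inactive
F = F_att + ΣF_rep = (-2.0420,-3.2421)
p' = p + 1/5·F = (-3.4084,3.3516)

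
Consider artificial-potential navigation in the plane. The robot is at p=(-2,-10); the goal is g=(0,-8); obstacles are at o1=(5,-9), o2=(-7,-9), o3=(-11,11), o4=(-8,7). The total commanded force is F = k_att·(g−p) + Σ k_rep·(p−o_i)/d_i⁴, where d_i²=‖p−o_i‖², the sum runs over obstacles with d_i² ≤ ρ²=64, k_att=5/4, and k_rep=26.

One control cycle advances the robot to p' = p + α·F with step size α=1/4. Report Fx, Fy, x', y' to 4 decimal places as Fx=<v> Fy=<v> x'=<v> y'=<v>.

Fx=2.6195 Fy=2.4511 x'=-1.3451 y'=-9.3872

F_att = 5/4·(g−p) = 5/4·(2,2) = (2.5000,2.5000)
o1: d²=50 ≤ ρ²=64; F_rep = 26·(-7,-1)/50² = (-0.0728,-0.0104)
o2: d²=26 ≤ ρ²=64; F_rep = 26·(5,-1)/26² = (0.1923,-0.0385)
o3: d²=522 > ρ²=64 → inactive
o4: d²=325 > ρ²=64 → inactive
F = F_att + ΣF_rep = (2.6195,2.4511)
p' = p + 1/4·F = (-1.3451,-9.3872)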